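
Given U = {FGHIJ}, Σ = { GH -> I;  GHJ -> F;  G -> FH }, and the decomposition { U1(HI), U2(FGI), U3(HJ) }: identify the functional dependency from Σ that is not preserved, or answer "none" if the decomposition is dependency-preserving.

Check G → FH: no single fragment contains all of {FGH}, and the restricted closure of {G} across the fragments never reaches {FH}.
GH → I is preserved.
GHJ → F is preserved.

G -> FH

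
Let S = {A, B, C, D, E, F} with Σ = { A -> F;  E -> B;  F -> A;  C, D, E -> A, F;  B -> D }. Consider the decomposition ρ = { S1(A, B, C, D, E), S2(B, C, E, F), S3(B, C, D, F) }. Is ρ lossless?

Yes

Chase test. Columns are A, B, C, D, E, F; row i has aⱼ where attribute j ∈ Si, else bᵢⱼ.
Initial tableau (one row per fragment):
  row 1: a1 a2 a3 a4 a5 b16
  row 2: b21 a2 a3 b24 a5 a6
  row 3: b31 a2 a3 a4 b35 a6
Rows 2 and 3 agree on F; apply F→A and equate their A entries.
Rows 1 and 2 agree on B; apply B→D and equate their D entries.
Rows 1 and 2 agree on C, D, E; apply C, D, E→A, F and equate their A, F entries.
Row 1 is now all distinguished symbols — the join is lossless.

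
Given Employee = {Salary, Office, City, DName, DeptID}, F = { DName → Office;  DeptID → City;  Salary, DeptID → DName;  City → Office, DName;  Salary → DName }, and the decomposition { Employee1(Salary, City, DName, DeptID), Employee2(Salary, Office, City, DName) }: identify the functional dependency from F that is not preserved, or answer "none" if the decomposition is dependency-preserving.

DName → Office lies within Employee2.
DeptID → City lies within Employee1.
Salary, DeptID → DName lies within Employee1.
City → Office, DName lies within Employee2.
Salary → DName lies within Employee1.
Every dependency is enforceable on the fragments, so the decomposition is dependency-preserving.

none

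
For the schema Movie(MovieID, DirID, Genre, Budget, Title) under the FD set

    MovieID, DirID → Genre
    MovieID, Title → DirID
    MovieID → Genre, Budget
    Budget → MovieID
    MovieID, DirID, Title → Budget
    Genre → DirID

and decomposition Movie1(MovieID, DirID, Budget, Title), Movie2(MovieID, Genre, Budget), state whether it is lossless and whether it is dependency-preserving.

Lossless test: (MovieID, Budget)⁺ = {MovieID, DirID, Genre, Budget}, which contains all of one fragment — lossless.
Dependency preservation: the restricted closure of {Genre} across the fragments never reaches {DirID}, so Genre → DirID cannot be enforced without a join — not preserved.

lossless but not dependency-preserving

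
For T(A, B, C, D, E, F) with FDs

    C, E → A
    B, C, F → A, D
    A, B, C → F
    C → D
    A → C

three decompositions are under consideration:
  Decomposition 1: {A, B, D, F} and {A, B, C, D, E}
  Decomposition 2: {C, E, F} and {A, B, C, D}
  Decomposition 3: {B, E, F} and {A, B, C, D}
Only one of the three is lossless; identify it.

Decomposition 1

Decomposition 1: common = {A, B, D}, closure = {A, B, C, D, F} → lossless.
Decomposition 2: common = {C}, closure = {C, D} → lossy.
Decomposition 3: common = {B}, closure = {B} → lossy.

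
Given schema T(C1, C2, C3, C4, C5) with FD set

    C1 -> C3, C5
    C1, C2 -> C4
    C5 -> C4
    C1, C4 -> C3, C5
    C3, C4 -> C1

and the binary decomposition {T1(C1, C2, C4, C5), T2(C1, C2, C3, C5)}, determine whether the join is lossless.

Common attributes: T1 ∩ T2 = {C1, C2, C5}.
Closure of {C1, C2, C5}: C1 → C3, C5 applies, adding C3; C1, C2 → C4 applies, adding C4. So (C1, C2, C5)⁺ = {C1, C2, C3, C4, C5}.
This closure contains every attribute of T1, so T1 ∩ T2 → T1. The join is lossless.

Yes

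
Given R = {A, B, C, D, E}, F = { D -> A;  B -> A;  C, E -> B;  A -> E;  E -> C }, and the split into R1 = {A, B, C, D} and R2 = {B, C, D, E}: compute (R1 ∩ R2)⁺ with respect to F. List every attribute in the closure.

A, B, C, D, E

R1 ∩ R2 = {B, C, D}.
D → A applies, adding A
A → E applies, adding E
Closure: {A, B, C, D, E}.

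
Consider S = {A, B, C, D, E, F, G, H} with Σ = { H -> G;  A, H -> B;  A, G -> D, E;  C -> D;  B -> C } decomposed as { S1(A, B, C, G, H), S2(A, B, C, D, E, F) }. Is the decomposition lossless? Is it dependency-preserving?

Lossless test: (A, B, C)⁺ = {A, B, C, D}, which is a superkey of neither fragment — lossy.
Dependency preservation: the restricted closure of {A, G} across the fragments never reaches {D, E}, so A, G → D, E cannot be enforced without a join — not preserved.

lossy and not dependency-preserving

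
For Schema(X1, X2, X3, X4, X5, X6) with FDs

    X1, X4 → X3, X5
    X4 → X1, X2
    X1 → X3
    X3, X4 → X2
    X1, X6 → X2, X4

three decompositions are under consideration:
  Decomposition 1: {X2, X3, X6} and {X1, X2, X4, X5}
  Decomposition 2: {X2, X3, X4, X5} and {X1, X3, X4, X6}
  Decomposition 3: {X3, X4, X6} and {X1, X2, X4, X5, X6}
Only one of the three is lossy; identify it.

Decomposition 1: common = {X2}, closure = {X2} → lossy.
Decomposition 2: common = {X3, X4}, closure = {X1, X2, X3, X4, X5} → lossless.
Decomposition 3: common = {X4, X6}, closure = {X1, X2, X3, X4, X5, X6} → lossless.

Decomposition 1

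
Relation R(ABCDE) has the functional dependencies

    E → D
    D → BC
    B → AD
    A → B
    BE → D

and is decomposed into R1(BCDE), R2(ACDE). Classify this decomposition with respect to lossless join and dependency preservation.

lossless and dependency-preserving

Lossless test: (CDE)⁺ = {ABCDE}, which contains all of one fragment — lossless.
Dependency preservation: B → AD; A → B are not contained in any single fragment, but the restricted closure of each left-hand side across the fragments still reaches the right-hand side; the remaining FDs each lie inside some fragment. All dependencies are preserved.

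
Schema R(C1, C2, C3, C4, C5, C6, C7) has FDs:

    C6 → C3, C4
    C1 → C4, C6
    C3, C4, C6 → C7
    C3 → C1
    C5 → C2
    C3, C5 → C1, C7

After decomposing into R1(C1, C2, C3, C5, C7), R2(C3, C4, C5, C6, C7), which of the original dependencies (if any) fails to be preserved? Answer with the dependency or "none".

none

C6 → C3, C4 lies within R2.
C1 → C4, C6: restricted closure across fragments reaches C4, C6.
C3, C4, C6 → C7 lies within R2.
C3 → C1 lies within R1.
C5 → C2 lies within R1.
C3, C5 → C1, C7 lies within R1.
Every dependency is enforceable on the fragments, so the decomposition is dependency-preserving.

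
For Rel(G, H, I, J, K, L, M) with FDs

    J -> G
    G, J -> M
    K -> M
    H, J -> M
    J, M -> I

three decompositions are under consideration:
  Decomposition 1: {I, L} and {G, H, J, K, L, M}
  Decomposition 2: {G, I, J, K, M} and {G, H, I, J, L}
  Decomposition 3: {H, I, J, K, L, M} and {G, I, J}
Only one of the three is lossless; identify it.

Decomposition 1: common = {L}, closure = {L} → lossy.
Decomposition 2: common = {G, I, J}, closure = {G, I, J, M} → lossy.
Decomposition 3: common = {I, J}, closure = {G, I, J, M} → lossless.

Decomposition 3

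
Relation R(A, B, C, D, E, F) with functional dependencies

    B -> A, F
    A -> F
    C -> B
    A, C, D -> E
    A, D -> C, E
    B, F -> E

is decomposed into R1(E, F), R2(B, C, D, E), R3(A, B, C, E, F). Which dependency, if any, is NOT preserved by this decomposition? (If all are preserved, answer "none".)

A, D -> C, E

Check A, D → C, E: no single fragment contains all of {A, C, D, E}, and the restricted closure of {A, D} across the fragments never reaches {C, E}.
B → A, F is preserved.
A → F is preserved.
C → B is preserved.
A, C, D → E is preserved.
B, F → E is preserved.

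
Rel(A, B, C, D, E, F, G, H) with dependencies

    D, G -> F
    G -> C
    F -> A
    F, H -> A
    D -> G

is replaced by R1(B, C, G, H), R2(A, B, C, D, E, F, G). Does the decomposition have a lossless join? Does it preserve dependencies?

lossy but dependency-preserving

Lossless test: (B, C, G)⁺ = {B, C, G}, which is a superkey of neither fragment — lossy.
Dependency preservation: F, H → A is not contained in any single fragment, but the restricted closure of its left-hand side across the fragments still reaches the right-hand side; the remaining FDs each lie inside some fragment. All dependencies are preserved.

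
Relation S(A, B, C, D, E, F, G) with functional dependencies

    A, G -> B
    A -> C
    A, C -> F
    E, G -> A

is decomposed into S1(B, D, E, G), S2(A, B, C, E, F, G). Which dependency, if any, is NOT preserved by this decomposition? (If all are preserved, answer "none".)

none

A, G → B lies within S2.
A → C lies within S2.
A, C → F lies within S2.
E, G → A lies within S2.
Every dependency is enforceable on the fragments, so the decomposition is dependency-preserving.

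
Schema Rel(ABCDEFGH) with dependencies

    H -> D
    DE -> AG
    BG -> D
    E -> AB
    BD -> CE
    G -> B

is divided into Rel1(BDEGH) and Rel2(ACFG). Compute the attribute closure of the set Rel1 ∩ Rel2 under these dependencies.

Rel1 ∩ Rel2 = {G}.
G → B applies, adding B
BG → D applies, adding D
BD → CE applies, adding CE
DE → AG applies, adding A
Closure: {ABCDEG}.

ABCDEG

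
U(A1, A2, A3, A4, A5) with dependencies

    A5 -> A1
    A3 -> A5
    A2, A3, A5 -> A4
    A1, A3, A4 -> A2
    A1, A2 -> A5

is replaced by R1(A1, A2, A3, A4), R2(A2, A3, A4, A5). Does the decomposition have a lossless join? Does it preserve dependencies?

lossless but not dependency-preserving

Lossless test: (A2, A3, A4)⁺ = {A1, A2, A3, A4, A5}, which contains all of one fragment — lossless.
Dependency preservation: the restricted closure of {A5} across the fragments never reaches {A1}, so A5 → A1 cannot be enforced without a join — not preserved.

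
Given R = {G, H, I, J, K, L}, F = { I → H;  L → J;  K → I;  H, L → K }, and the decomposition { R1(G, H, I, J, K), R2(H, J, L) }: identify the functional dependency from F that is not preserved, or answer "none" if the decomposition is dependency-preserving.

Check H, L → K: no single fragment contains all of {H, K, L}, and the restricted closure of {H, L} across the fragments never reaches {K}.
I → H is preserved.
L → J is preserved.
K → I is preserved.

H, L → K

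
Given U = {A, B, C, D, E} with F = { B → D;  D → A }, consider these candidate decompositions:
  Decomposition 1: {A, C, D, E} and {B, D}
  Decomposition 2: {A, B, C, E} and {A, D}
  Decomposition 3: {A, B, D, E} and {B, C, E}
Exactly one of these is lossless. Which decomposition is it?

Decomposition 1: common = {D}, closure = {A, D} → lossy.
Decomposition 2: common = {A}, closure = {A} → lossy.
Decomposition 3: common = {B, E}, closure = {A, B, D, E} → lossless.

Decomposition 3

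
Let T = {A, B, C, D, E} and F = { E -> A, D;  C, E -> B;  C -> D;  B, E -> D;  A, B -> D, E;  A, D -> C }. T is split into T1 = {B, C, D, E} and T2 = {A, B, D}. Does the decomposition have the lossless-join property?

Common attributes: T1 ∩ T2 = {B, D}.
No dependency enlarges {B, D}, so (B, D)⁺ = {B, D}.
The closure contains neither all of T1 = {B, C, D, E} nor all of T2 = {A, B, D}, so the common attributes are not a superkey of either fragment. The join is lossy.

No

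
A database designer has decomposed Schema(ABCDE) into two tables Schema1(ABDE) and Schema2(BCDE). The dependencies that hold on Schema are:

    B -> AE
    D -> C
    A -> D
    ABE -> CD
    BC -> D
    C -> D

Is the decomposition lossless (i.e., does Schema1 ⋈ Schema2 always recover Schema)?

Common attributes: Schema1 ∩ Schema2 = {BDE}.
Closure of {BDE}: B → AE applies, adding A; D → C applies, adding C. So (BDE)⁺ = {ABCDE}.
This closure contains every attribute of Schema1, so Schema1 ∩ Schema2 → Schema1. The join is lossless.

Yes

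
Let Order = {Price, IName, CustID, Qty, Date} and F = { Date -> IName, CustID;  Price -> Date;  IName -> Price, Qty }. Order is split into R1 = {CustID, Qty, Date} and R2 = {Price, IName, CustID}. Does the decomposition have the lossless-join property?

Common attributes: R1 ∩ R2 = {CustID}.
No dependency enlarges {CustID}, so (CustID)⁺ = {CustID}.
The closure contains neither all of R1 = {CustID, Qty, Date} nor all of R2 = {Price, IName, CustID}, so the common attributes are not a superkey of either fragment. The join is lossy.

No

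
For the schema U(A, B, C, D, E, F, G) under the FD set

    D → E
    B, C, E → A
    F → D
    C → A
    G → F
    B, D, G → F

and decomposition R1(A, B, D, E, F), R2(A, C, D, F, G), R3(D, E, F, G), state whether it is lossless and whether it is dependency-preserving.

Lossless test (chase): Rows 1 and 2 agree on D; apply D→E and equate their E entries. No row becomes fully distinguished — the join is lossy.
Dependency preservation: B, C, E → A; B, D, G → F are not contained in any single fragment, but the restricted closure of each left-hand side across the fragments still reaches the right-hand side; the remaining FDs each lie inside some fragment. All dependencies are preserved.

lossy but dependency-preserving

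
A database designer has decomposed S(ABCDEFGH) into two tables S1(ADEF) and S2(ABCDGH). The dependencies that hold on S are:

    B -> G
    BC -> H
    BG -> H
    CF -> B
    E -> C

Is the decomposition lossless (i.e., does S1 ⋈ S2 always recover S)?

No

Common attributes: S1 ∩ S2 = {AD}.
No dependency enlarges {AD}, so (AD)⁺ = {AD}.
The closure contains neither all of S1 = {ADEF} nor all of S2 = {ABCDGH}, so the common attributes are not a superkey of either fragment. The join is lossy.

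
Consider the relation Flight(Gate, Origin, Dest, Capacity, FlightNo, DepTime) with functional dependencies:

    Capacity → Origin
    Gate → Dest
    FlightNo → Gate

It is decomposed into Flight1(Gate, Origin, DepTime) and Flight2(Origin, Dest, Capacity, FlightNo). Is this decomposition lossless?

No

Common attributes: Flight1 ∩ Flight2 = {Origin}.
No dependency enlarges {Origin}, so (Origin)⁺ = {Origin}.
The closure contains neither all of Flight1 = {Gate, Origin, DepTime} nor all of Flight2 = {Origin, Dest, Capacity, FlightNo}, so the common attributes are not a superkey of either fragment. The join is lossy.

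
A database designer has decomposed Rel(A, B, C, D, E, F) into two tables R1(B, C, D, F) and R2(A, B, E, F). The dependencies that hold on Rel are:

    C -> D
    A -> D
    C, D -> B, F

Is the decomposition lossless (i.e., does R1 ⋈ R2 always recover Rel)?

Common attributes: R1 ∩ R2 = {B, F}.
No dependency enlarges {B, F}, so (B, F)⁺ = {B, F}.
The closure contains neither all of R1 = {B, C, D, F} nor all of R2 = {A, B, E, F}, so the common attributes are not a superkey of either fragment. The join is lossy.

No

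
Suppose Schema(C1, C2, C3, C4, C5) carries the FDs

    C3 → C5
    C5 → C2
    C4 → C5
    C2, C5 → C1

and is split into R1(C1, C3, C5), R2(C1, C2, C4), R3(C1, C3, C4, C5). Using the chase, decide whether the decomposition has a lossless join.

Yes

Chase test. Columns are C1, C2, C3, C4, C5; row i has aⱼ where attribute j ∈ Ri, else bᵢⱼ.
Initial tableau (one row per fragment):
  row 1: a1 b12 a3 b14 a5
  row 2: a1 a2 b23 a4 b25
  row 3: a1 b32 a3 a4 a5
Rows 1 and 3 agree on C5; apply C5→C2 and equate their C2 entries.
Rows 2 and 3 agree on C4; apply C4→C5 and equate their C5 entries.
Rows 1 and 2 agree on C5; apply C5→C2 and equate their C2 entries.
Row 3 is now all distinguished symbols — the join is lossless.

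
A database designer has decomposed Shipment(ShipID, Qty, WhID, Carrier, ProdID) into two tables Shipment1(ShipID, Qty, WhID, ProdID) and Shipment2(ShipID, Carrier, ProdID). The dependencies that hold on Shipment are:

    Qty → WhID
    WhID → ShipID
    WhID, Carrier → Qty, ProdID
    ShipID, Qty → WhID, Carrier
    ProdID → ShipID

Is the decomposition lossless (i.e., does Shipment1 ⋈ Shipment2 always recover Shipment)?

No

Common attributes: Shipment1 ∩ Shipment2 = {ShipID, ProdID}.
No dependency enlarges {ShipID, ProdID}, so (ShipID, ProdID)⁺ = {ShipID, ProdID}.
The closure contains neither all of Shipment1 = {ShipID, Qty, WhID, ProdID} nor all of Shipment2 = {ShipID, Carrier, ProdID}, so the common attributes are not a superkey of either fragment. The join is lossy.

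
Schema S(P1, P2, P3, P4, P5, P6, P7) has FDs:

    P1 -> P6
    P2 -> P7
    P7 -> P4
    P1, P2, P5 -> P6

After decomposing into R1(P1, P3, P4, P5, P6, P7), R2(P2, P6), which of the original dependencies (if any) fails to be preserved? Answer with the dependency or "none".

P2 -> P7

Check P2 → P7: no single fragment contains all of {P2, P7}, and the restricted closure of {P2} across the fragments never reaches {P7}.
P1 → P6 is preserved.
P7 → P4 is preserved.
P1, P2, P5 → P6 is preserved.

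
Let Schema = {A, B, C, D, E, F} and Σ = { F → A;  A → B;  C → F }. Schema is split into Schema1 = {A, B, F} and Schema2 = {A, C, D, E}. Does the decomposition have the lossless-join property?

No

Common attributes: Schema1 ∩ Schema2 = {A}.
Closure of {A}: A → B applies, adding B. So (A)⁺ = {A, B}.
The closure contains neither all of Schema1 = {A, B, F} nor all of Schema2 = {A, C, D, E}, so the common attributes are not a superkey of either fragment. The join is lossy.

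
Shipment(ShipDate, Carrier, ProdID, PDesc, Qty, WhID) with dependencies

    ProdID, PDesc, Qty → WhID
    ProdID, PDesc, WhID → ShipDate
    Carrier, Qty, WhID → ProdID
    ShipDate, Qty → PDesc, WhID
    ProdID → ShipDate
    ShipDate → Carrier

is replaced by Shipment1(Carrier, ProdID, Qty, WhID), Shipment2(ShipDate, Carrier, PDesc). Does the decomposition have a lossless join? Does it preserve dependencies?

lossy and not dependency-preserving

Lossless test: (Carrier)⁺ = {Carrier}, which is a superkey of neither fragment — lossy.
Dependency preservation: the restricted closure of {ProdID, PDesc, WhID} across the fragments never reaches {ShipDate}, so ProdID, PDesc, WhID → ShipDate cannot be enforced without a join — not preserved.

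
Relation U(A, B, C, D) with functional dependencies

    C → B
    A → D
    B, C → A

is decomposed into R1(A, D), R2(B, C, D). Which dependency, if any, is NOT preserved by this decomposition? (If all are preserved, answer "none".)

Check B, C → A: no single fragment contains all of {A, B, C}, and the restricted closure of {B, C} across the fragments never reaches {A}.
C → B is preserved.
A → D is preserved.

B, C → A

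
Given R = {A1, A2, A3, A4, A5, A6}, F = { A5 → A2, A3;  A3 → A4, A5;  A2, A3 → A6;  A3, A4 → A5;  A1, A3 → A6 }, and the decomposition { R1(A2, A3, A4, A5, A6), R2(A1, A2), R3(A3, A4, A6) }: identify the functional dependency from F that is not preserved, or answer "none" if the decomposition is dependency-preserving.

none

A5 → A2, A3 lies within R1.
A3 → A4, A5 lies within R1.
A2, A3 → A6 lies within R1.
A3, A4 → A5 lies within R1.
A1, A3 → A6: restricted closure across fragments reaches A6.
Every dependency is enforceable on the fragments, so the decomposition is dependency-preserving.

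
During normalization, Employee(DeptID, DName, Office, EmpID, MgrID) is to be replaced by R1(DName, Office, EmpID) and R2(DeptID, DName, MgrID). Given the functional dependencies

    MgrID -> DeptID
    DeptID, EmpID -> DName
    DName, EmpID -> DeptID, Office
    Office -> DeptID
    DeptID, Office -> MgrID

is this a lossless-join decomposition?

Common attributes: R1 ∩ R2 = {DName}.
No dependency enlarges {DName}, so (DName)⁺ = {DName}.
The closure contains neither all of R1 = {DName, Office, EmpID} nor all of R2 = {DeptID, DName, MgrID}, so the common attributes are not a superkey of either fragment. The join is lossy.

No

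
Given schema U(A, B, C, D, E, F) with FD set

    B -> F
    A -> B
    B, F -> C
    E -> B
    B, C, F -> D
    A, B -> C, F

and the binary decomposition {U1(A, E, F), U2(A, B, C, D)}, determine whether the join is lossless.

Common attributes: U1 ∩ U2 = {A}.
Closure of {A}: A → B applies, adding B; A, B → C, F applies, adding C, F; B, C, F → D applies, adding D. So (A)⁺ = {A, B, C, D, F}.
This closure contains every attribute of U2, so U1 ∩ U2 → U2. The join is lossless.

Yes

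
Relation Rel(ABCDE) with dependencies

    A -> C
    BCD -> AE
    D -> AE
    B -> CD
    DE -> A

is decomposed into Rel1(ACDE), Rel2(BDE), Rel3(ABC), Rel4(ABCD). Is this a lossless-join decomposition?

Chase test. Columns are ABCDE; row i has aⱼ where attribute j ∈ Reli, else bᵢⱼ.
Initial tableau (one row per fragment):
  row 1: a1 b12 a3 a4 a5
  row 2: b21 a2 b23 a4 a5
  row 3: a1 a2 a3 b34 b35
  row 4: a1 a2 a3 a4 b45
Rows 1 and 2 agree on D; apply D→AE and equate their AE entries.
Rows 1 and 4 agree on D; apply D→AE and equate their AE entries.
Rows 2 and 3 agree on B; apply B→CD and equate their CD entries.
Rows 2 and 3 agree on BCD; apply BCD→AE and equate their AE entries.
Row 2 is now all distinguished symbols — the join is lossless.

Yes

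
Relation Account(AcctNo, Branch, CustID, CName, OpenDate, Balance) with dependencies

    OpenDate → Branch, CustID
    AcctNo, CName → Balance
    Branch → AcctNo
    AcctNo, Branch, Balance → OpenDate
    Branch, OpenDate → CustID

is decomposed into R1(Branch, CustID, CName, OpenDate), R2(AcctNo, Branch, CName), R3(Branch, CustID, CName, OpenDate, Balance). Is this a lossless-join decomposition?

Chase test. Columns are AcctNo, Branch, CustID, CName, OpenDate, Balance; row i has aⱼ where attribute j ∈ Ri, else bᵢⱼ.
Initial tableau (one row per fragment):
  row 1: b11 a2 a3 a4 a5 b16
  row 2: a1 a2 b23 a4 b25 b26
  row 3: b31 a2 a3 a4 a5 a6
Rows 1 and 2 agree on Branch; apply Branch→AcctNo and equate their AcctNo entries.
Rows 1 and 3 agree on Branch; apply Branch→AcctNo and equate their AcctNo entries.
Rows 1 and 2 agree on AcctNo, CName; apply AcctNo, CName→Balance and equate their Balance entries.
Rows 1 and 3 agree on AcctNo, CName; apply AcctNo, CName→Balance and equate their Balance entries.
Rows 1 and 2 agree on AcctNo, Branch, Balance; apply AcctNo, Branch, Balance→OpenDate and equate their OpenDate entries.
Rows 1 and 2 agree on Branch, OpenDate; apply Branch, OpenDate→CustID and equate their CustID entries.
Row 1 is now all distinguished symbols — the join is lossless.

Yes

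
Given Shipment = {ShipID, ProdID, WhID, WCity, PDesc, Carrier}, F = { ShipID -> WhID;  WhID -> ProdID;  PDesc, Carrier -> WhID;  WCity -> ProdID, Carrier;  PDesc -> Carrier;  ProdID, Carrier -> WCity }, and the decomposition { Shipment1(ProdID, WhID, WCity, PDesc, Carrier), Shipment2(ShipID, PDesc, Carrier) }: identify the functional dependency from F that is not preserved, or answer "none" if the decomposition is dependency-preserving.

ShipID -> WhID

Check ShipID → WhID: no single fragment contains all of {ShipID, WhID}, and the restricted closure of {ShipID} across the fragments never reaches {WhID}.
WhID → ProdID is preserved.
PDesc, Carrier → WhID is preserved.
WCity → ProdID, Carrier is preserved.
PDesc → Carrier is preserved.
ProdID, Carrier → WCity is preserved.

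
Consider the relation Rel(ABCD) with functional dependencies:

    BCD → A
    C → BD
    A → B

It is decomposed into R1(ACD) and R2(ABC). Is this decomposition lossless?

Common attributes: R1 ∩ R2 = {AC}.
Closure of {AC}: C → BD applies, adding BD. So (AC)⁺ = {ABCD}.
This closure contains every attribute of R1, so R1 ∩ R2 → R1. The join is lossless.

Yes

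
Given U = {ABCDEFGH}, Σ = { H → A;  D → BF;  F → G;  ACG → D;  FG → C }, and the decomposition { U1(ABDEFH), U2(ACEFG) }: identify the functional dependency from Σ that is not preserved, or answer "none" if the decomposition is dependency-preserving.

H → A lies within U1.
D → BF lies within U1.
F → G lies within U2.
ACG → D: restricted closure across fragments reaches D.
FG → C lies within U2.
Every dependency is enforceable on the fragments, so the decomposition is dependency-preserving.

none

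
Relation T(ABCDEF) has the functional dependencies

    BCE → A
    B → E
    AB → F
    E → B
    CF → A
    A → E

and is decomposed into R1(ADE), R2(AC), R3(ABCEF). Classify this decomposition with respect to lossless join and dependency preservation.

lossy but dependency-preserving

Lossless test (chase): Rows 1 and 3 agree on E; apply E→B and equate their B entries. Rows 1 and 2 agree on A; apply A→E and equate their E entries. Rows 1 and 3 agree on AB; apply AB→F and equate their F entries. Rows 1 and 2 agree on E; apply E→B and equate their B entries. Rows 1 and 2 agree on AB; apply AB→F and equate their F entries. No row becomes fully distinguished — the join is lossy.
Dependency preservation: every FD's attributes lie within a single fragment, so each can be enforced locally — preserved.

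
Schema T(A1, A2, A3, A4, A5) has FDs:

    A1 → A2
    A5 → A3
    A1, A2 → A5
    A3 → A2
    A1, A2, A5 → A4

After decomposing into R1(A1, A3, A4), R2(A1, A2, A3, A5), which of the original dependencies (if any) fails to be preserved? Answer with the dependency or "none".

none

A1 → A2 lies within R2.
A5 → A3 lies within R2.
A1, A2 → A5 lies within R2.
A3 → A2 lies within R2.
A1, A2, A5 → A4: restricted closure across fragments reaches A4.
Every dependency is enforceable on the fragments, so the decomposition is dependency-preserving.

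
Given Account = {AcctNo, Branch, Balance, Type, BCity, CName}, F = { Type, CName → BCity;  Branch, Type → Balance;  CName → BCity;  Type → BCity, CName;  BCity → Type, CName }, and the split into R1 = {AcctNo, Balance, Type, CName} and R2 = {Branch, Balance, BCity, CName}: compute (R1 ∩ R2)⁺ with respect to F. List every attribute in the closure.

Balance, Type, BCity, CName

R1 ∩ R2 = {Balance, CName}.
CName → BCity applies, adding BCity
BCity → Type, CName applies, adding Type
Closure: {Balance, Type, BCity, CName}.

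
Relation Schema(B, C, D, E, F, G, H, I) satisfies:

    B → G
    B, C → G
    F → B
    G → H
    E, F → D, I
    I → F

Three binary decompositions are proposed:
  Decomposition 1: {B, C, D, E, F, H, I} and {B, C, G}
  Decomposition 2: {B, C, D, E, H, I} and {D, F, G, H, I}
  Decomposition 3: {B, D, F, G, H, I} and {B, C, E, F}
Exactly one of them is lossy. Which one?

Decomposition 1: common = {B, C}, closure = {B, C, G, H} → lossless.
Decomposition 2: common = {D, H, I}, closure = {B, D, F, G, H, I} → lossless.
Decomposition 3: common = {B, F}, closure = {B, F, G, H} → lossy.

Decomposition 3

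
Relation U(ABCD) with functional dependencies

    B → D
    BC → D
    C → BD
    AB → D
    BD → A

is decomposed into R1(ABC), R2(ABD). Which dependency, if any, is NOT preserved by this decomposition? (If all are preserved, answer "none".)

none

B → D lies within R2.
BC → D: restricted closure across fragments reaches D.
C → BD: restricted closure across fragments reaches BD.
AB → D lies within R2.
BD → A lies within R2.
Every dependency is enforceable on the fragments, so the decomposition is dependency-preserving.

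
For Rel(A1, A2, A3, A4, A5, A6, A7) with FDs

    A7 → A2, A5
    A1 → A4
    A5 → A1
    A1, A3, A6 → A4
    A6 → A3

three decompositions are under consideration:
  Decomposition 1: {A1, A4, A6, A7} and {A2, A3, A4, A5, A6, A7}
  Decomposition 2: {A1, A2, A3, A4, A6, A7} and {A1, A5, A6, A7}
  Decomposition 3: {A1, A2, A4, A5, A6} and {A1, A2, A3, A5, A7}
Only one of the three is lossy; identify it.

Decomposition 1: common = {A4, A6, A7}, closure = {A1, A2, A3, A4, A5, A6, A7} → lossless.
Decomposition 2: common = {A1, A6, A7}, closure = {A1, A2, A3, A4, A5, A6, A7} → lossless.
Decomposition 3: common = {A1, A2, A5}, closure = {A1, A2, A4, A5} → lossy.

Decomposition 3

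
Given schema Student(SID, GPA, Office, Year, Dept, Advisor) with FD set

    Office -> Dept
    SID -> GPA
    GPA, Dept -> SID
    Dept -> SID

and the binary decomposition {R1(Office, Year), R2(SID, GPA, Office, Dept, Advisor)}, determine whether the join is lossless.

Common attributes: R1 ∩ R2 = {Office}.
Closure of {Office}: Office → Dept applies, adding Dept; Dept → SID applies, adding SID; SID → GPA applies, adding GPA. So (Office)⁺ = {SID, GPA, Office, Dept}.
The closure contains neither all of R1 = {Office, Year} nor all of R2 = {SID, GPA, Office, Dept, Advisor}, so the common attributes are not a superkey of either fragment. The join is lossy.

No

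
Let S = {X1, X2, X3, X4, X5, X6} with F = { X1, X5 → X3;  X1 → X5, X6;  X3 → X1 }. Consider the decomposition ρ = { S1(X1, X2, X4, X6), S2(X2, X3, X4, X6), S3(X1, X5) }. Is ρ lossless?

Chase test. Columns are X1, X2, X3, X4, X5, X6; row i has aⱼ where attribute j ∈ Si, else bᵢⱼ.
Initial tableau (one row per fragment):
  row 1: a1 a2 b13 a4 b15 a6
  row 2: b21 a2 a3 a4 b25 a6
  row 3: a1 b32 b33 b34 a5 b36
Rows 1 and 3 agree on X1; apply X1→X5, X6 and equate their X5, X6 entries.
Rows 1 and 3 agree on X1, X5; apply X1, X5→X3 and equate their X3 entries.
No row becomes fully distinguished — the join is lossy.

No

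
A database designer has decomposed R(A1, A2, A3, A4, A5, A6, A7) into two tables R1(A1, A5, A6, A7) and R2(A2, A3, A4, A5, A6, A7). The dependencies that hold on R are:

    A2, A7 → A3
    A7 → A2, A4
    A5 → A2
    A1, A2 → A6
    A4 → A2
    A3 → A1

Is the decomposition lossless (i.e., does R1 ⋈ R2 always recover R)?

Yes

Common attributes: R1 ∩ R2 = {A5, A6, A7}.
Closure of {A5, A6, A7}: A7 → A2, A4 applies, adding A2, A4; A2, A7 → A3 applies, adding A3; A3 → A1 applies, adding A1. So (A5, A6, A7)⁺ = {A1, A2, A3, A4, A5, A6, A7}.
This closure contains every attribute of R1, so R1 ∩ R2 → R1. The join is lossless.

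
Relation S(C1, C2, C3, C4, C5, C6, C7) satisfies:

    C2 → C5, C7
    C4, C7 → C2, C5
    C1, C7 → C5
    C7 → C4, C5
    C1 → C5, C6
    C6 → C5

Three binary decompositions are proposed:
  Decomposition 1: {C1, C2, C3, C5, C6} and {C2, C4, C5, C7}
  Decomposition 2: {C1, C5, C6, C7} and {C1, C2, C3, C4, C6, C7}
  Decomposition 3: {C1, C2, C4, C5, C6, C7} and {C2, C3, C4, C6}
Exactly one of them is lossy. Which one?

Decomposition 1: common = {C2, C5}, closure = {C2, C4, C5, C7} → lossless.
Decomposition 2: common = {C1, C6, C7}, closure = {C1, C2, C4, C5, C6, C7} → lossless.
Decomposition 3: common = {C2, C4, C6}, closure = {C2, C4, C5, C6, C7} → lossy.

Decomposition 3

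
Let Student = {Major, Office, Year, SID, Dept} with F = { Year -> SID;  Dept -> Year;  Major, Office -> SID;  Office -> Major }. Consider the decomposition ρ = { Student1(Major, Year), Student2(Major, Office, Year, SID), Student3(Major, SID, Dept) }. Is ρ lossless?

No

Chase test. Columns are Major, Office, Year, SID, Dept; row i has aⱼ where attribute j ∈ Studenti, else bᵢⱼ.
Initial tableau (one row per fragment):
  row 1: a1 b12 a3 b14 b15
  row 2: a1 a2 a3 a4 b25
  row 3: a1 b32 b33 a4 a5
Rows 1 and 2 agree on Year; apply Year→SID and equate their SID entries.
No row becomes fully distinguished — the join is lossy.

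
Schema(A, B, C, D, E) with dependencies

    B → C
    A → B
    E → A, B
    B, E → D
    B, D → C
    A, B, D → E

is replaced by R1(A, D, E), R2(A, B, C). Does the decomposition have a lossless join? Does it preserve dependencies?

Lossless test: (A)⁺ = {A, B, C}, which contains all of one fragment — lossless.
Dependency preservation: E → A, B; B, E → D; B, D → C; A, B, D → E are not contained in any single fragment, but the restricted closure of each left-hand side across the fragments still reaches the right-hand side; the remaining FDs each lie inside some fragment. All dependencies are preserved.

lossless and dependency-preserving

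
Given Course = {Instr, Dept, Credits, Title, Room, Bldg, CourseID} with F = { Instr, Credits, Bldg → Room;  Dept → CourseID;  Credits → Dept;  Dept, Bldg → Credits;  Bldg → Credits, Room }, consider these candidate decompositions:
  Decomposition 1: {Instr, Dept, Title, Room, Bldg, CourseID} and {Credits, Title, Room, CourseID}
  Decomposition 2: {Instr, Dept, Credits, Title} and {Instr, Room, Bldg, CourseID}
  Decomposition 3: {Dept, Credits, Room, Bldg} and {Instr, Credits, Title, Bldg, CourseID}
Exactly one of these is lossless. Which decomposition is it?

Decomposition 3

Decomposition 1: common = {Title, Room, CourseID}, closure = {Title, Room, CourseID} → lossy.
Decomposition 2: common = {Instr}, closure = {Instr} → lossy.
Decomposition 3: common = {Credits, Bldg}, closure = {Dept, Credits, Room, Bldg, CourseID} → lossless.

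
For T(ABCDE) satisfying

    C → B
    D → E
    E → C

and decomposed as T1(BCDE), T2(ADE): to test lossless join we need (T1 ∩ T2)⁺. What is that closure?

BCDE

T1 ∩ T2 = {DE}.
E → C applies, adding C
C → B applies, adding B
Closure: {BCDE}.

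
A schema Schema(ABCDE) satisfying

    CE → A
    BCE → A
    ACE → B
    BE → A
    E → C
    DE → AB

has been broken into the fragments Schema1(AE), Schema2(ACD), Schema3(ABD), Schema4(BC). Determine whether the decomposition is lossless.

Chase test. Columns are ABCDE; row i has aⱼ where attribute j ∈ Schemai, else bᵢⱼ.
Initial tableau (one row per fragment):
  row 1: a1 b12 b13 b14 a5
  row 2: a1 b22 a3 a4 b25
  row 3: a1 a2 b33 a4 b35
  row 4: b41 a2 a3 b44 b45
No row becomes fully distinguished — the join is lossy.

No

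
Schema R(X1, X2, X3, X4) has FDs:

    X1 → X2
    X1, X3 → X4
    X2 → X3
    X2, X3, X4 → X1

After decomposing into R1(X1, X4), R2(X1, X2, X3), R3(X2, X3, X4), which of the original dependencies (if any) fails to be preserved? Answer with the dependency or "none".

Check X2, X3, X4 → X1: no single fragment contains all of {X1, X2, X3, X4}, and the restricted closure of {X2, X3, X4} across the fragments never reaches {X1}.
X1 → X2 is preserved.
X1, X3 → X4 is preserved.
X2 → X3 is preserved.

X2, X3, X4 → X1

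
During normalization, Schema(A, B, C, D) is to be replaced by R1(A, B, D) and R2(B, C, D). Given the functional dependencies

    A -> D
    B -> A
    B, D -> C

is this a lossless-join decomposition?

Common attributes: R1 ∩ R2 = {B, D}.
Closure of {B, D}: B → A applies, adding A; B, D → C applies, adding C. So (B, D)⁺ = {A, B, C, D}.
This closure contains every attribute of R1, so R1 ∩ R2 → R1. The join is lossless.

Yes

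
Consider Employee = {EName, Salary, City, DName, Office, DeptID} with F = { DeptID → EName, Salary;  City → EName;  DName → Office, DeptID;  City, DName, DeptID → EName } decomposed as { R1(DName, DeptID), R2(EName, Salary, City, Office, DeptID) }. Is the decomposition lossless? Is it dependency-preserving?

Lossless test: (DeptID)⁺ = {EName, Salary, DeptID}, which is a superkey of neither fragment — lossy.
Dependency preservation: the restricted closure of {DName} across the fragments never reaches {Office, DeptID}, so DName → Office, DeptID cannot be enforced without a join — not preserved.

lossy and not dependency-preserving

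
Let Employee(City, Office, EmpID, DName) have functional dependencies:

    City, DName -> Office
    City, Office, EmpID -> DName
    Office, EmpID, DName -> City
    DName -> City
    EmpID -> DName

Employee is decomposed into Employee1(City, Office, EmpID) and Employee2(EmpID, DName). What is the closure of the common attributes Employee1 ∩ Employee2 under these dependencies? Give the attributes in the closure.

City, Office, EmpID, DName

Employee1 ∩ Employee2 = {EmpID}.
EmpID → DName applies, adding DName
DName → City applies, adding City
City, DName → Office applies, adding Office
Closure: {City, Office, EmpID, DName}.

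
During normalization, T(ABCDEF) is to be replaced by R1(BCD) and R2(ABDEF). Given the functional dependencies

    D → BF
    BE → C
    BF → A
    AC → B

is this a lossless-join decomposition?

No

Common attributes: R1 ∩ R2 = {BD}.
Closure of {BD}: D → BF applies, adding F; BF → A applies, adding A. So (BD)⁺ = {ABDF}.
The closure contains neither all of R1 = {BCD} nor all of R2 = {ABDEF}, so the common attributes are not a superkey of either fragment. The join is lossy.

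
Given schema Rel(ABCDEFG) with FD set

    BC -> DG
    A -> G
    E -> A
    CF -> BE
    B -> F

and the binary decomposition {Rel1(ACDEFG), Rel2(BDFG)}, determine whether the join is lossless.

Common attributes: Rel1 ∩ Rel2 = {DFG}.
No dependency enlarges {DFG}, so (DFG)⁺ = {DFG}.
The closure contains neither all of Rel1 = {ACDEFG} nor all of Rel2 = {BDFG}, so the common attributes are not a superkey of either fragment. The join is lossy.

No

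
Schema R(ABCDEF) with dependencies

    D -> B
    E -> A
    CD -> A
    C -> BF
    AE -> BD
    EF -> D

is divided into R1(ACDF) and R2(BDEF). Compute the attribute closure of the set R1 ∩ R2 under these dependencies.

BDF

R1 ∩ R2 = {DF}.
D → B applies, adding B
Closure: {BDF}.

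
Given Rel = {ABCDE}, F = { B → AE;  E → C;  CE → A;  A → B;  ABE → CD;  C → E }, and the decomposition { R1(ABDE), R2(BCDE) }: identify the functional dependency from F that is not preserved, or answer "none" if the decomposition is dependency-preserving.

B → AE lies within R1.
E → C lies within R2.
CE → A: restricted closure across fragments reaches A.
A → B lies within R1.
ABE → CD: restricted closure across fragments reaches CD.
C → E lies within R2.
Every dependency is enforceable on the fragments, so the decomposition is dependency-preserving.

none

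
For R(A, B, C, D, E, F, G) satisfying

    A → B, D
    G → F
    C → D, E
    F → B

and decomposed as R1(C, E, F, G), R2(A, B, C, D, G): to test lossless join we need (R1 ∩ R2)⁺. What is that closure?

R1 ∩ R2 = {C, G}.
G → F applies, adding F
C → D, E applies, adding D, E
F → B applies, adding B
Closure: {B, C, D, E, F, G}.

B, C, D, E, F, G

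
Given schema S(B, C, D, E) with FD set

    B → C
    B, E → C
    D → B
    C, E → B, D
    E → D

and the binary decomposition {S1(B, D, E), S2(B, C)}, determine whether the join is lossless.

Common attributes: S1 ∩ S2 = {B}.
Closure of {B}: B → C applies, adding C. So (B)⁺ = {B, C}.
This closure contains every attribute of S2, so S1 ∩ S2 → S2. The join is lossless.

Yes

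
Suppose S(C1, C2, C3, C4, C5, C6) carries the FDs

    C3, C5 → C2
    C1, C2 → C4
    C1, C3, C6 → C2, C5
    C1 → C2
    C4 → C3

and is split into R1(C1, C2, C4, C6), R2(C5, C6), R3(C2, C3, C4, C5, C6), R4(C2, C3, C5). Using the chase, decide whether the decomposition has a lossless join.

No

Chase test. Columns are C1, C2, C3, C4, C5, C6; row i has aⱼ where attribute j ∈ Ri, else bᵢⱼ.
Initial tableau (one row per fragment):
  row 1: a1 a2 b13 a4 b15 a6
  row 2: b21 b22 b23 b24 a5 a6
  row 3: b31 a2 a3 a4 a5 a6
  row 4: b41 a2 a3 b44 a5 b46
Rows 1 and 3 agree on C4; apply C4→C3 and equate their C3 entries.
No row becomes fully distinguished — the join is lossy.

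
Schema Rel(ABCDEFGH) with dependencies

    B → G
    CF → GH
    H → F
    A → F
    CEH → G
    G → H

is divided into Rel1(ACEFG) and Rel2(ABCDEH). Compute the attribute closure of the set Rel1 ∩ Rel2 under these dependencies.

ACEFGH

Rel1 ∩ Rel2 = {ACE}.
A → F applies, adding F
CF → GH applies, adding GH
Closure: {ACEFGH}.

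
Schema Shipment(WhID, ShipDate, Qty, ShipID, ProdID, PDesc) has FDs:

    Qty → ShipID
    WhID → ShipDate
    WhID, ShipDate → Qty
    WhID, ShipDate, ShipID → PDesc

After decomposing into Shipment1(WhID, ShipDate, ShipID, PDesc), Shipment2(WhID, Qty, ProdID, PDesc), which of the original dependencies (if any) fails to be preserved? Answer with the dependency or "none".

Qty → ShipID

Check Qty → ShipID: no single fragment contains all of {Qty, ShipID}, and the restricted closure of {Qty} across the fragments never reaches {ShipID}.
WhID → ShipDate is preserved.
WhID, ShipDate → Qty is preserved.
WhID, ShipDate, ShipID → PDesc is preserved.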